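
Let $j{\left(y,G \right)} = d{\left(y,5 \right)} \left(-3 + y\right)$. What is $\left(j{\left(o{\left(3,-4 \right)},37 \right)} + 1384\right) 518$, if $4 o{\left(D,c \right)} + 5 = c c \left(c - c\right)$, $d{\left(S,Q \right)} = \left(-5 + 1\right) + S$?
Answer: $\frac{5827759}{8} \approx 7.2847 \cdot 10^{5}$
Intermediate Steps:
$d{\left(S,Q \right)} = -4 + S$
$o{\left(D,c \right)} = - \frac{5}{4}$ ($o{\left(D,c \right)} = - \frac{5}{4} + \frac{c c \left(c - c\right)}{4} = - \frac{5}{4} + \frac{c^{2} \cdot 0}{4} = - \frac{5}{4} + \frac{1}{4} \cdot 0 = - \frac{5}{4} + 0 = - \frac{5}{4}$)
$j{\left(y,G \right)} = \left(-4 + y\right) \left(-3 + y\right)$
$\left(j{\left(o{\left(3,-4 \right)},37 \right)} + 1384\right) 518 = \left(\left(-4 - \frac{5}{4}\right) \left(-3 - \frac{5}{4}\right) + 1384\right) 518 = \left(\left(- \frac{21}{4}\right) \left(- \frac{17}{4}\right) + 1384\right) 518 = \left(\frac{357}{16} + 1384\right) 518 = \frac{22501}{16} \cdot 518 = \frac{5827759}{8}$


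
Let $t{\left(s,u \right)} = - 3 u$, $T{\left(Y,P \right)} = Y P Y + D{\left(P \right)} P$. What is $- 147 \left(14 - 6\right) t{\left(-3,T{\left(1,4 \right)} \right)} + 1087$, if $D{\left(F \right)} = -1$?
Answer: $1087$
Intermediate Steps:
$T{\left(Y,P \right)} = - P + P Y^{2}$ ($T{\left(Y,P \right)} = Y P Y - P = P Y Y - P = P Y^{2} - P = - P + P Y^{2}$)
$- 147 \left(14 - 6\right) t{\left(-3,T{\left(1,4 \right)} \right)} + 1087 = - 147 \left(14 - 6\right) \left(- 3 \cdot 4 \left(-1 + 1^{2}\right)\right) + 1087 = - 147 \cdot 8 \left(- 3 \cdot 4 \left(-1 + 1\right)\right) + 1087 = - 147 \cdot 8 \left(- 3 \cdot 4 \cdot 0\right) + 1087 = - 147 \cdot 8 \left(\left(-3\right) 0\right) + 1087 = - 147 \cdot 8 \cdot 0 + 1087 = \left(-147\right) 0 + 1087 = 0 + 1087 = 1087$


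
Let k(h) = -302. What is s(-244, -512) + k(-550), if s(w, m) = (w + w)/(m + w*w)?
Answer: -2228217/7378 ≈ -302.01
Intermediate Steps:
s(w, m) = 2*w/(m + w**2) (s(w, m) = (2*w)/(m + w**2) = 2*w/(m + w**2))
s(-244, -512) + k(-550) = 2*(-244)/(-512 + (-244)**2) - 302 = 2*(-244)/(-512 + 59536) - 302 = 2*(-244)/59024 - 302 = 2*(-244)*(1/59024) - 302 = -61/7378 - 302 = -2228217/7378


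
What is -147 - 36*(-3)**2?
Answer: -471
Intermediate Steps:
-147 - 36*(-3)**2 = -147 - 36*9 = -147 - 324 = -471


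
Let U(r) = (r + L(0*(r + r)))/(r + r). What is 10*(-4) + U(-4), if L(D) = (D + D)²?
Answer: -79/2 ≈ -39.500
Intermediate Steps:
L(D) = 4*D² (L(D) = (2*D)² = 4*D²)
U(r) = ½ (U(r) = (r + 4*(0*(r + r))²)/(r + r) = (r + 4*(0*(2*r))²)/((2*r)) = (r + 4*0²)*(1/(2*r)) = (r + 4*0)*(1/(2*r)) = (r + 0)*(1/(2*r)) = r*(1/(2*r)) = ½)
10*(-4) + U(-4) = 10*(-4) + ½ = -40 + ½ = -79/2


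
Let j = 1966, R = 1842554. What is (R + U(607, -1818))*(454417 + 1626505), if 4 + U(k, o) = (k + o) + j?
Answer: 3835773927210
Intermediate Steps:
U(k, o) = 1962 + k + o (U(k, o) = -4 + ((k + o) + 1966) = -4 + (1966 + k + o) = 1962 + k + o)
(R + U(607, -1818))*(454417 + 1626505) = (1842554 + (1962 + 607 - 1818))*(454417 + 1626505) = (1842554 + 751)*2080922 = 1843305*2080922 = 3835773927210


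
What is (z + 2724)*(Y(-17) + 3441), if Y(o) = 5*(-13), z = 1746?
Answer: 15090720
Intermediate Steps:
Y(o) = -65
(z + 2724)*(Y(-17) + 3441) = (1746 + 2724)*(-65 + 3441) = 4470*3376 = 15090720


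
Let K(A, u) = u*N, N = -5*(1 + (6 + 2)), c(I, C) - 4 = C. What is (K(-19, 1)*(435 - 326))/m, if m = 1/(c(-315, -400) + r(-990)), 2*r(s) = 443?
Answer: 1711845/2 ≈ 8.5592e+5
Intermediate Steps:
c(I, C) = 4 + C
r(s) = 443/2 (r(s) = (1/2)*443 = 443/2)
N = -45 (N = -5*(1 + 8) = -5*9 = -45)
K(A, u) = -45*u (K(A, u) = u*(-45) = -45*u)
m = -2/349 (m = 1/((4 - 400) + 443/2) = 1/(-396 + 443/2) = 1/(-349/2) = -2/349 ≈ -0.0057307)
(K(-19, 1)*(435 - 326))/m = ((-45*1)*(435 - 326))/(-2/349) = -45*109*(-349/2) = -4905*(-349/2) = 1711845/2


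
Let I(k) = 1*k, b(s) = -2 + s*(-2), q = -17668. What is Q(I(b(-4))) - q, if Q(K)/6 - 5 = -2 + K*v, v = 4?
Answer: 17830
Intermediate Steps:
b(s) = -2 - 2*s
I(k) = k
Q(K) = 18 + 24*K (Q(K) = 30 + 6*(-2 + K*4) = 30 + 6*(-2 + 4*K) = 30 + (-12 + 24*K) = 18 + 24*K)
Q(I(b(-4))) - q = (18 + 24*(-2 - 2*(-4))) - 1*(-17668) = (18 + 24*(-2 + 8)) + 17668 = (18 + 24*6) + 17668 = (18 + 144) + 17668 = 162 + 17668 = 17830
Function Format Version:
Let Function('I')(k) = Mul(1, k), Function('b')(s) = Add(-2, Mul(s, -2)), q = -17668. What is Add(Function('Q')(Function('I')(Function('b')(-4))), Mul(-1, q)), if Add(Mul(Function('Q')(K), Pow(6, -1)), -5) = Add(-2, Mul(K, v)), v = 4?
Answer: 17830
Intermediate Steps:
Function('b')(s) = Add(-2, Mul(-2, s))
Function('I')(k) = k
Function('Q')(K) = Add(18, Mul(24, K)) (Function('Q')(K) = Add(30, Mul(6, Add(-2, Mul(K, 4)))) = Add(30, Mul(6, Add(-2, Mul(4, K)))) = Add(30, Add(-12, Mul(24, K))) = Add(18, Mul(24, K)))
Add(Function('Q')(Function('I')(Function('b')(-4))), Mul(-1, q)) = Add(Add(18, Mul(24, Add(-2, Mul(-2, -4)))), Mul(-1, -17668)) = Add(Add(18, Mul(24, Add(-2, 8))), 17668) = Add(Add(18, Mul(24, 6)), 17668) = Add(Add(18, 144), 17668) = Add(162, 17668) = 17830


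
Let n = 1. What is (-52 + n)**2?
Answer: 2601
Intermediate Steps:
(-52 + n)**2 = (-52 + 1)**2 = (-51)**2 = 2601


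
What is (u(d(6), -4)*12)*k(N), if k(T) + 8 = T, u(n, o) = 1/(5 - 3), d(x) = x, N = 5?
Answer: -18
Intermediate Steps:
u(n, o) = ½ (u(n, o) = 1/2 = ½)
k(T) = -8 + T
(u(d(6), -4)*12)*k(N) = ((½)*12)*(-8 + 5) = 6*(-3) = -18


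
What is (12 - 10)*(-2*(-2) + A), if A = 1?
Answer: 10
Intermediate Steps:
(12 - 10)*(-2*(-2) + A) = (12 - 10)*(-2*(-2) + 1) = 2*(4 + 1) = 2*5 = 10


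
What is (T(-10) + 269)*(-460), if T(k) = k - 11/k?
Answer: -119646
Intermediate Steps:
T(k) = k - 11/k
(T(-10) + 269)*(-460) = ((-10 - 11/(-10)) + 269)*(-460) = ((-10 - 11*(-1/10)) + 269)*(-460) = ((-10 + 11/10) + 269)*(-460) = (-89/10 + 269)*(-460) = (2601/10)*(-460) = -119646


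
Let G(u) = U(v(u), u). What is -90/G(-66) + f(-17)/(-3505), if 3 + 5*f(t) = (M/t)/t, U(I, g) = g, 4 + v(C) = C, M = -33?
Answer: 3039231/2228479 ≈ 1.3638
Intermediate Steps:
v(C) = -4 + C
G(u) = u
f(t) = -⅗ - 33/(5*t²) (f(t) = -⅗ + ((-33/t)/t)/5 = -⅗ + (-33/t²)/5 = -⅗ - 33/(5*t²))
-90/G(-66) + f(-17)/(-3505) = -90/(-66) + (-⅗ - 33/5/(-17)²)/(-3505) = -90*(-1/66) + (-⅗ - 33/5*1/289)*(-1/3505) = 15/11 + (-⅗ - 33/1445)*(-1/3505) = 15/11 - 180/289*(-1/3505) = 15/11 + 36/202589 = 3039231/2228479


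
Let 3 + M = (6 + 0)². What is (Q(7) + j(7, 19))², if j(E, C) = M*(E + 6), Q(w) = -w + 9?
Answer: 185761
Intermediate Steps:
M = 33 (M = -3 + (6 + 0)² = -3 + 6² = -3 + 36 = 33)
Q(w) = 9 - w
j(E, C) = 198 + 33*E (j(E, C) = 33*(E + 6) = 33*(6 + E) = 198 + 33*E)
(Q(7) + j(7, 19))² = ((9 - 1*7) + (198 + 33*7))² = ((9 - 7) + (198 + 231))² = (2 + 429)² = 431² = 185761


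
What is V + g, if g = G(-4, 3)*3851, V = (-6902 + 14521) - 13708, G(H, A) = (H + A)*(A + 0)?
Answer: -17642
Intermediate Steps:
G(H, A) = A*(A + H) (G(H, A) = (A + H)*A = A*(A + H))
V = -6089 (V = 7619 - 13708 = -6089)
g = -11553 (g = (3*(3 - 4))*3851 = (3*(-1))*3851 = -3*3851 = -11553)
V + g = -6089 - 11553 = -17642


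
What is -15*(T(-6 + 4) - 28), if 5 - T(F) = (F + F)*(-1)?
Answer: 405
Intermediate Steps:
T(F) = 5 + 2*F (T(F) = 5 - (F + F)*(-1) = 5 - 2*F*(-1) = 5 - (-2)*F = 5 + 2*F)
-15*(T(-6 + 4) - 28) = -15*((5 + 2*(-6 + 4)) - 28) = -15*((5 + 2*(-2)) - 28) = -15*((5 - 4) - 28) = -15*(1 - 28) = -15*(-27) = 405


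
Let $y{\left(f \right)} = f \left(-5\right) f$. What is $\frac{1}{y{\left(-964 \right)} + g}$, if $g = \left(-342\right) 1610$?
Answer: $- \frac{1}{5197100} \approx -1.9241 \cdot 10^{-7}$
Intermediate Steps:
$g = -550620$
$y{\left(f \right)} = - 5 f^{2}$ ($y{\left(f \right)} = - 5 f f = - 5 f^{2}$)
$\frac{1}{y{\left(-964 \right)} + g} = \frac{1}{- 5 \left(-964\right)^{2} - 550620} = \frac{1}{\left(-5\right) 929296 - 550620} = \frac{1}{-4646480 - 550620} = \frac{1}{-5197100} = - \frac{1}{5197100}$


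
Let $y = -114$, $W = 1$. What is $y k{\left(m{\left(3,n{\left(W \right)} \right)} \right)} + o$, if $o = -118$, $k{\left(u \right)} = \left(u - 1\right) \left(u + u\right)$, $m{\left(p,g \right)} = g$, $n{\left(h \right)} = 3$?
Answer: $-1486$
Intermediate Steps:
$k{\left(u \right)} = 2 u \left(-1 + u\right)$ ($k{\left(u \right)} = \left(-1 + u\right) 2 u = 2 u \left(-1 + u\right)$)
$y k{\left(m{\left(3,n{\left(W \right)} \right)} \right)} + o = - 114 \cdot 2 \cdot 3 \left(-1 + 3\right) - 118 = - 114 \cdot 2 \cdot 3 \cdot 2 - 118 = \left(-114\right) 12 - 118 = -1368 - 118 = -1486$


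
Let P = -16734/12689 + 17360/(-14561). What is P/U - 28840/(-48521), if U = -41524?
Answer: 110643835930826367/186130493532426058 ≈ 0.59444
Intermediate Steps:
P = -463944814/184764529 (P = -16734*1/12689 + 17360*(-1/14561) = -16734/12689 - 17360/14561 = -463944814/184764529 ≈ -2.5110)
P/U - 28840/(-48521) = -463944814/184764529/(-41524) - 28840/(-48521) = -463944814/184764529*(-1/41524) - 28840*(-1/48521) = 231972407/3836081151098 + 28840/48521 = 110643835930826367/186130493532426058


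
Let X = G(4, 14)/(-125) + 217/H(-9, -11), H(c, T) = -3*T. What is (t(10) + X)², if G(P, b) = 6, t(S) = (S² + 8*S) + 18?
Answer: 711790880329/17015625 ≈ 41832.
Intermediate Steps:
t(S) = 18 + S² + 8*S
X = 26927/4125 (X = 6/(-125) + 217/((-3*(-11))) = 6*(-1/125) + 217/33 = -6/125 + 217*(1/33) = -6/125 + 217/33 = 26927/4125 ≈ 6.5278)
(t(10) + X)² = ((18 + 10² + 8*10) + 26927/4125)² = ((18 + 100 + 80) + 26927/4125)² = (198 + 26927/4125)² = (843677/4125)² = 711790880329/17015625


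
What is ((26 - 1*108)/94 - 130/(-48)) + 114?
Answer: 130663/1128 ≈ 115.84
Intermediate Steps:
((26 - 1*108)/94 - 130/(-48)) + 114 = ((26 - 108)*(1/94) - 130*(-1/48)) + 114 = (-82*1/94 + 65/24) + 114 = (-41/47 + 65/24) + 114 = 2071/1128 + 114 = 130663/1128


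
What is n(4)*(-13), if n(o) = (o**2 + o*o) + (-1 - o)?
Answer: -351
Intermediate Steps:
n(o) = -1 - o + 2*o**2 (n(o) = (o**2 + o**2) + (-1 - o) = 2*o**2 + (-1 - o) = -1 - o + 2*o**2)
n(4)*(-13) = (-1 - 1*4 + 2*4**2)*(-13) = (-1 - 4 + 2*16)*(-13) = (-1 - 4 + 32)*(-13) = 27*(-13) = -351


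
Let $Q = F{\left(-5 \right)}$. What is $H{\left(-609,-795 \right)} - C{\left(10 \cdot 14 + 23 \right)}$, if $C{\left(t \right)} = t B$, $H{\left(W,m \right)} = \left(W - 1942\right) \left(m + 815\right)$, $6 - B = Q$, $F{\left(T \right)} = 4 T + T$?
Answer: $-56073$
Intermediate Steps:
$F{\left(T \right)} = 5 T$
$Q = -25$ ($Q = 5 \left(-5\right) = -25$)
$B = 31$ ($B = 6 - -25 = 6 + 25 = 31$)
$H{\left(W,m \right)} = \left(-1942 + W\right) \left(815 + m\right)$
$C{\left(t \right)} = 31 t$ ($C{\left(t \right)} = t 31 = 31 t$)
$H{\left(-609,-795 \right)} - C{\left(10 \cdot 14 + 23 \right)} = \left(-1582730 - -1543890 + 815 \left(-609\right) - -484155\right) - 31 \left(10 \cdot 14 + 23\right) = \left(-1582730 + 1543890 - 496335 + 484155\right) - 31 \left(140 + 23\right) = -51020 - 31 \cdot 163 = -51020 - 5053 = -56073$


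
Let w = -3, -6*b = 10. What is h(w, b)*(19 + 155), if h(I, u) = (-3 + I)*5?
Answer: -5220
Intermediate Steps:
b = -5/3 (b = -⅙*10 = -5/3 ≈ -1.6667)
h(I, u) = -15 + 5*I
h(w, b)*(19 + 155) = (-15 + 5*(-3))*(19 + 155) = (-15 - 15)*174 = -30*174 = -5220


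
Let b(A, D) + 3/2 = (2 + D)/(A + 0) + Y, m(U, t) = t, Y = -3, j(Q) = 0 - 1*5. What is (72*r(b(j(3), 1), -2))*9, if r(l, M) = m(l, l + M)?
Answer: -23004/5 ≈ -4600.8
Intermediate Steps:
j(Q) = -5 (j(Q) = 0 - 5 = -5)
b(A, D) = -9/2 + (2 + D)/A (b(A, D) = -3/2 + ((2 + D)/(A + 0) - 3) = -3/2 + ((2 + D)/A - 3) = -3/2 + (-3 + (2 + D)/A) = -9/2 + (2 + D)/A)
r(l, M) = M + l (r(l, M) = l + M = M + l)
(72*r(b(j(3), 1), -2))*9 = (72*(-2 + (2 + 1 - 9/2*(-5))/(-5)))*9 = (72*(-2 - (2 + 1 + 45/2)/5))*9 = (72*(-2 - ⅕*51/2))*9 = (72*(-2 - 51/10))*9 = (72*(-71/10))*9 = -2556/5*9 = -23004/5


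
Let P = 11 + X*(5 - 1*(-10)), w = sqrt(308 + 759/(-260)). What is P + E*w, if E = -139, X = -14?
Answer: -199 - 139*sqrt(5155865)/130 ≈ -2626.9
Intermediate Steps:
w = sqrt(5155865)/130 (w = sqrt(308 + 759*(-1/260)) = sqrt(308 - 759/260) = sqrt(79321/260) = sqrt(5155865)/130 ≈ 17.467)
P = -199 (P = 11 - 14*(5 - 1*(-10)) = 11 - 14*(5 + 10) = 11 - 14*15 = 11 - 210 = -199)
P + E*w = -199 - 139*sqrt(5155865)/130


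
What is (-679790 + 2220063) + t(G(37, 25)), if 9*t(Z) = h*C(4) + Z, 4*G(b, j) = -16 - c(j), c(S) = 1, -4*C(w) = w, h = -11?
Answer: 6161095/4 ≈ 1.5403e+6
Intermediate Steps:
C(w) = -w/4
G(b, j) = -17/4 (G(b, j) = (-16 - 1*1)/4 = (-16 - 1)/4 = (¼)*(-17) = -17/4)
t(Z) = 11/9 + Z/9 (t(Z) = (-(-11)*4/4 + Z)/9 = (-11*(-1) + Z)/9 = (11 + Z)/9 = 11/9 + Z/9)
(-679790 + 2220063) + t(G(37, 25)) = (-679790 + 2220063) + (11/9 + (⅑)*(-17/4)) = 1540273 + (11/9 - 17/36) = 1540273 + ¾ = 6161095/4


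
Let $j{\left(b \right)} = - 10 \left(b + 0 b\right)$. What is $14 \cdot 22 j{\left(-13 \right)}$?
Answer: $40040$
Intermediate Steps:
$j{\left(b \right)} = - 10 b$ ($j{\left(b \right)} = - 10 \left(b + 0\right) = - 10 b$)
$14 \cdot 22 j{\left(-13 \right)} = 14 \cdot 22 \left(\left(-10\right) \left(-13\right)\right) = 308 \cdot 130 = 40040$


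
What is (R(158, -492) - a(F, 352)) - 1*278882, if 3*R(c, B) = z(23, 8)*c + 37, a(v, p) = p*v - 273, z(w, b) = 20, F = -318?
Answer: -496822/3 ≈ -1.6561e+5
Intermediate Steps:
a(v, p) = -273 + p*v
R(c, B) = 37/3 + 20*c/3 (R(c, B) = (20*c + 37)/3 = (37 + 20*c)/3 = 37/3 + 20*c/3)
(R(158, -492) - a(F, 352)) - 1*278882 = ((37/3 + (20/3)*158) - (-273 + 352*(-318))) - 1*278882 = ((37/3 + 3160/3) - (-273 - 111936)) - 278882 = (3197/3 - 1*(-112209)) - 278882 = (3197/3 + 112209) - 278882 = 339824/3 - 278882 = -496822/3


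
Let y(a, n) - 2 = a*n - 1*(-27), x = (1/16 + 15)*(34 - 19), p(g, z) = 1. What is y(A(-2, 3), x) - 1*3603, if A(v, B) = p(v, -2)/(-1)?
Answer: -60799/16 ≈ -3799.9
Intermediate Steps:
x = 3615/16 (x = (1/16 + 15)*15 = (241/16)*15 = 3615/16 ≈ 225.94)
A(v, B) = -1 (A(v, B) = 1/(-1) = 1*(-1) = -1)
y(a, n) = 29 + a*n (y(a, n) = 2 + (a*n - 1*(-27)) = 2 + (a*n + 27) = 2 + (27 + a*n) = 29 + a*n)
y(A(-2, 3), x) - 1*3603 = (29 - 1*3615/16) - 1*3603 = (29 - 3615/16) - 3603 = -3151/16 - 3603 = -60799/16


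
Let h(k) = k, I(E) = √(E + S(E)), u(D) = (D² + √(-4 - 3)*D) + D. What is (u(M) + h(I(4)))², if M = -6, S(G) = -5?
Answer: (30 + I - 6*I*√7)² ≈ 678.75 - 892.47*I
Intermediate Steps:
u(D) = D + D² + I*D*√7 (u(D) = (D² + √(-7)*D) + D = (D² + (I*√7)*D) + D = (D² + I*D*√7) + D = D + D² + I*D*√7)
I(E) = √(-5 + E) (I(E) = √(E - 5) = √(-5 + E))
(u(M) + h(I(4)))² = (-6*(1 - 6 + I*√7) + √(-5 + 4))² = (-6*(-5 + I*√7) + √(-1))² = ((30 - 6*I*√7) + I)² = (30 + I - 6*I*√7)²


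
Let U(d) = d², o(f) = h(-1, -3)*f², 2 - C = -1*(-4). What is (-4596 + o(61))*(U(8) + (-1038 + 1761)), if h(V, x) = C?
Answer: -9473906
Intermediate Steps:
C = -2 (C = 2 - (-1)*(-4) = 2 - 1*4 = 2 - 4 = -2)
h(V, x) = -2
o(f) = -2*f²
(-4596 + o(61))*(U(8) + (-1038 + 1761)) = (-4596 - 2*61²)*(8² + (-1038 + 1761)) = (-4596 - 2*3721)*(64 + 723) = (-4596 - 7442)*787 = -12038*787 = -9473906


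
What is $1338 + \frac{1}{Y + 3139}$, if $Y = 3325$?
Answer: $\frac{8648833}{6464} \approx 1338.0$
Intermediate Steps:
$1338 + \frac{1}{Y + 3139} = 1338 + \frac{1}{3325 + 3139} = 1338 + \frac{1}{6464} = \frac{8648833}{6464}$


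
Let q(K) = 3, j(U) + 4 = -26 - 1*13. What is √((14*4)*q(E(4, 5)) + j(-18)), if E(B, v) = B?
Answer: 5*√5 ≈ 11.180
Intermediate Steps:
j(U) = -43 (j(U) = -4 + (-26 - 1*13) = -4 + (-26 - 13) = -4 - 39 = -43)
√((14*4)*q(E(4, 5)) + j(-18)) = √((14*4)*3 - 43) = √(56*3 - 43) = √(168 - 43) = √125 = 5*√5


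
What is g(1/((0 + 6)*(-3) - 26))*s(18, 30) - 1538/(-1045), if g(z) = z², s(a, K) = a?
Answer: 136199/91960 ≈ 1.4811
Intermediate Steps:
g(1/((0 + 6)*(-3) - 26))*s(18, 30) - 1538/(-1045) = (1/((0 + 6)*(-3) - 26))²*18 - 1538/(-1045) = (1/(6*(-3) - 26))²*18 - 1538*(-1/1045) = (1/(-18 - 26))²*18 + 1538/1045 = (1/(-44))²*18 + 1538/1045 = (-1/44)²*18 + 1538/1045 = (1/1936)*18 + 1538/1045 = 9/968 + 1538/1045 = 136199/91960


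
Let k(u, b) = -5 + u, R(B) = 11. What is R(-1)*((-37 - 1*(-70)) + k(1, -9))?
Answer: 319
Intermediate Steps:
R(-1)*((-37 - 1*(-70)) + k(1, -9)) = 11*((-37 - 1*(-70)) + (-5 + 1)) = 11*((-37 + 70) - 4) = 11*(33 - 4) = 11*29 = 319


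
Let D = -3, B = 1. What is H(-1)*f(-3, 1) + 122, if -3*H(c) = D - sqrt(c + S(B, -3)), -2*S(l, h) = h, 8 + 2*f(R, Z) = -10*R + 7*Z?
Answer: 273/2 + 29*sqrt(2)/12 ≈ 139.92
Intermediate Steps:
f(R, Z) = -4 - 5*R + 7*Z/2 (f(R, Z) = -4 + (-10*R + 7*Z)/2 = -4 + (-5*R + 7*Z/2) = -4 - 5*R + 7*Z/2)
S(l, h) = -h/2
H(c) = 1 + sqrt(3/2 + c)/3 (H(c) = -(-3 - sqrt(c - 1/2*(-3)))/3 = -(-3 - sqrt(c + 3/2))/3 = -(-3 - sqrt(3/2 + c))/3 = 1 + sqrt(3/2 + c)/3)
H(-1)*f(-3, 1) + 122 = (1 + sqrt(6 + 4*(-1))/6)*(-4 - 5*(-3) + (7/2)*1) + 122 = (1 + sqrt(6 - 4)/6)*(-4 + 15 + 7/2) + 122 = (1 + sqrt(2)/6)*(29/2) + 122 = (29/2 + 29*sqrt(2)/12) + 122 = 273/2 + 29*sqrt(2)/12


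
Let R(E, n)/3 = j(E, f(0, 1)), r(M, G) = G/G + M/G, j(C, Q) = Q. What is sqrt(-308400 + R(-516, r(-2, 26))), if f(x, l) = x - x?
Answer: 20*I*sqrt(771) ≈ 555.34*I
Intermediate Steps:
f(x, l) = 0
r(M, G) = 1 + M/G
R(E, n) = 0 (R(E, n) = 3*0 = 0)
sqrt(-308400 + R(-516, r(-2, 26))) = sqrt(-308400 + 0) = sqrt(-308400) = 20*I*sqrt(771)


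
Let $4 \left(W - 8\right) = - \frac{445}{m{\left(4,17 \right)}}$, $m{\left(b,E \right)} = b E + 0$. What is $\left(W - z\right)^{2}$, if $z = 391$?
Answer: $\frac{10945553641}{73984} \approx 1.4795 \cdot 10^{5}$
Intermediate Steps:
$m{\left(b,E \right)} = E b$ ($m{\left(b,E \right)} = E b + 0 = E b$)
$W = \frac{1731}{272}$ ($W = 8 + \frac{\left(-445\right) \frac{1}{17 \cdot 4}}{4} = 8 + \frac{\left(-445\right) \frac{1}{68}}{4} = 8 + \frac{1}{4} \left(- \frac{445}{68}\right) = 8 - \frac{445}{272} = \frac{1731}{272} \approx 6.364$)
$\left(W - z\right)^{2} = \left(\frac{1731}{272} - 391\right)^{2} = \left(- \frac{104621}{272}\right)^{2} = \frac{10945553641}{73984}$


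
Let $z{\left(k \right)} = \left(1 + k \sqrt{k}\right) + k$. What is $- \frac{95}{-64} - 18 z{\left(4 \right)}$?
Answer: $- \frac{14881}{64} \approx -232.52$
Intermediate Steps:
$z{\left(k \right)} = 1 + k + k^{\frac{3}{2}}$ ($z{\left(k \right)} = \left(1 + k^{\frac{3}{2}}\right) + k = 1 + k + k^{\frac{3}{2}}$)
$- \frac{95}{-64} - 18 z{\left(4 \right)} = - \frac{95}{-64} - 18 \left(1 + 4 + 4^{\frac{3}{2}}\right) = \left(-95\right) \left(- \frac{1}{64}\right) - 18 \left(1 + 4 + 8\right) = \frac{95}{64} - 234 = - \frac{14881}{64}$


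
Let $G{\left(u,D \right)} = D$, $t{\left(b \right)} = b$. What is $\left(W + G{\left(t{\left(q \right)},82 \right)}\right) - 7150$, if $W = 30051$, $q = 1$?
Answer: $22983$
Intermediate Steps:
$\left(W + G{\left(t{\left(q \right)},82 \right)}\right) - 7150 = \left(30051 + 82\right) - 7150 = 30133 - 7150 = 22983$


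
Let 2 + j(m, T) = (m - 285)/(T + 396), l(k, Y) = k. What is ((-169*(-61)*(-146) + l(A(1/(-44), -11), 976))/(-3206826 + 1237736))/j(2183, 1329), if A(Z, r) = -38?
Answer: -16227420/19100173 ≈ -0.84960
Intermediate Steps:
j(m, T) = -2 + (-285 + m)/(396 + T) (j(m, T) = -2 + (m - 285)/(T + 396) = -2 + (-285 + m)/(396 + T))
((-169*(-61)*(-146) + l(A(1/(-44), -11), 976))/(-3206826 + 1237736))/j(2183, 1329) = ((-169*(-61)*(-146) - 38)/(-3206826 + 1237736))/(((-1077 + 2183 - 2*1329)/(396 + 1329))) = ((10309*(-146) - 38)/(-1969090))/(((-1077 + 2183 - 2658)/1725)) = ((-1505114 - 38)*(-1/1969090))/(((1/1725)*(-1552))) = (-1505152*(-1/1969090))/(-1552/1725) = (752576/984545)*(-1725/1552) = -16227420/19100173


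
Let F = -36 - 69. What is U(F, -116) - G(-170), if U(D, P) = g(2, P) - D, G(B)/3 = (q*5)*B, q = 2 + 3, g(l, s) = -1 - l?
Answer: 12852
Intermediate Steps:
q = 5
G(B) = 75*B (G(B) = 3*((5*5)*B) = 3*(25*B) = 75*B)
F = -105
U(D, P) = -3 - D (U(D, P) = (-1 - 1*2) - D = (-1 - 2) - D = -3 - D)
U(F, -116) - G(-170) = (-3 - 1*(-105)) - 75*(-170) = (-3 + 105) - 1*(-12750) = 102 + 12750 = 12852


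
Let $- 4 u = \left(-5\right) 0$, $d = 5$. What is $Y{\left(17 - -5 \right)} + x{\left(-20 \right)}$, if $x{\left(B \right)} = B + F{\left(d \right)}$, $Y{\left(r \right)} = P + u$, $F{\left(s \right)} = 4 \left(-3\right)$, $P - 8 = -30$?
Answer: $-54$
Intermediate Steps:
$P = -22$ ($P = 8 - 30 = -22$)
$u = 0$ ($u = - \frac{\left(-5\right) 0}{4} = \left(- \frac{1}{4}\right) 0 = 0$)
$F{\left(s \right)} = -12$
$Y{\left(r \right)} = -22$ ($Y{\left(r \right)} = -22 + 0 = -22$)
$x{\left(B \right)} = -12 + B$ ($x{\left(B \right)} = B - 12 = -12 + B$)
$Y{\left(17 - -5 \right)} + x{\left(-20 \right)} = -22 - 32 = -54$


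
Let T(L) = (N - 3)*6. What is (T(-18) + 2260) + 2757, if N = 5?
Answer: 5029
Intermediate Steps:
T(L) = 12 (T(L) = (5 - 3)*6 = 2*6 = 12)
(T(-18) + 2260) + 2757 = (12 + 2260) + 2757 = 2272 + 2757 = 5029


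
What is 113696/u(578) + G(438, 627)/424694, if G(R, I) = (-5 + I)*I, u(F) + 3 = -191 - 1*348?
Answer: -12018658069/57546037 ≈ -208.85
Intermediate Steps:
u(F) = -542 (u(F) = -3 + (-191 - 1*348) = -3 + (-191 - 348) = -3 - 539 = -542)
G(R, I) = I*(-5 + I)
113696/u(578) + G(438, 627)/424694 = 113696/(-542) + (627*(-5 + 627))/424694 = 113696*(-1/542) + (627*622)*(1/424694) = -56848/271 + 389994*(1/424694) = -56848/271 + 194997/212347 = -12018658069/57546037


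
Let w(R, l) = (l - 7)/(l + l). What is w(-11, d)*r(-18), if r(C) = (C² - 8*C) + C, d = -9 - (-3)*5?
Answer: -75/2 ≈ -37.500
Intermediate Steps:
d = 6 (d = -9 - 1*(-15) = -9 + 15 = 6)
w(R, l) = (-7 + l)/(2*l) (w(R, l) = (-7 + l)/((2*l)) = (-7 + l)*(1/(2*l)) = (-7 + l)/(2*l))
r(C) = C² - 7*C
w(-11, d)*r(-18) = ((½)*(-7 + 6)/6)*(-18*(-7 - 18)) = ((½)*(⅙)*(-1))*(-18*(-25)) = -1/12*450 = -75/2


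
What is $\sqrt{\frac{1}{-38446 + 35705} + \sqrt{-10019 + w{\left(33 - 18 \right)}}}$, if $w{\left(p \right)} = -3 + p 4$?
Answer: $\frac{\sqrt{-2741 + 7513081 i \sqrt{9962}}}{2741} \approx 7.0643 + 7.0644 i$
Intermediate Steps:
$w{\left(p \right)} = -3 + 4 p$
$\sqrt{\frac{1}{-38446 + 35705} + \sqrt{-10019 + w{\left(33 - 18 \right)}}} = \sqrt{\frac{1}{-38446 + 35705} + \sqrt{-10019 - \left(3 - 4 \left(33 - 18\right)\right)}} = \sqrt{\frac{1}{-2741} + \sqrt{-10019 - \left(3 - 4 \left(33 - 18\right)\right)}} = \sqrt{- \frac{1}{2741} + \sqrt{-10019 + \left(-3 + 4 \cdot 15\right)}} = \sqrt{- \frac{1}{2741} + \sqrt{-10019 + \left(-3 + 60\right)}} = \sqrt{- \frac{1}{2741} + \sqrt{-10019 + 57}} = \sqrt{- \frac{1}{2741} + \sqrt{-9962}} = \sqrt{- \frac{1}{2741} + i \sqrt{9962}}$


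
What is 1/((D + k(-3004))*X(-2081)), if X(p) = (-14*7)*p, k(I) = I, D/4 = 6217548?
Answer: 1/5071364586344 ≈ 1.9719e-13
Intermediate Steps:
D = 24870192 (D = 4*6217548 = 24870192)
X(p) = -98*p
1/((D + k(-3004))*X(-2081)) = 1/((24870192 - 3004)*((-98*(-2081)))) = 1/(24867188*203938) = (1/24867188)*(1/203938) = 1/5071364586344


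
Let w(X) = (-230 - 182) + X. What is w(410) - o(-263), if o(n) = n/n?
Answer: -3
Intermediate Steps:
o(n) = 1
w(X) = -412 + X
w(410) - o(-263) = (-412 + 410) - 1*1 = -2 - 1 = -3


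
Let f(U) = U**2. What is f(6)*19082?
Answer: 686952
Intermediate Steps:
f(6)*19082 = 6**2*19082 = 36*19082 = 686952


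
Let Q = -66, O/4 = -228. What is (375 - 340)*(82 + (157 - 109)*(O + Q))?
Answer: -1640170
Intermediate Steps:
O = -912 (O = 4*(-228) = -912)
(375 - 340)*(82 + (157 - 109)*(O + Q)) = (375 - 340)*(82 + (157 - 109)*(-912 - 66)) = 35*(82 + 48*(-978)) = 35*(82 - 46944) = 35*(-46862) = -1640170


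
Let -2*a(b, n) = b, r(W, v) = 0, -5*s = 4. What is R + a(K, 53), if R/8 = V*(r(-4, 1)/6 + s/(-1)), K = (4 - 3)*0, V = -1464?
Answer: -46848/5 ≈ -9369.6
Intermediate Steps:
s = -⅘ (s = -⅕*4 = -⅘ ≈ -0.80000)
K = 0 (K = 1*0 = 0)
a(b, n) = -b/2
R = -46848/5 (R = 8*(-1464*(0/6 - ⅘/(-1))) = 8*(-1464*(0*(⅙) - ⅘*(-1))) = 8*(-1464*(0 + ⅘)) = 8*(-1464*⅘) = 8*(-5856/5) = -46848/5 ≈ -9369.6)
R + a(K, 53) = -46848/5 - ½*0 = -46848/5 + 0 = -46848/5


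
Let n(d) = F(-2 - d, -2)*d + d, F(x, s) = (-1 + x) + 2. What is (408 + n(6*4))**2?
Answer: 28224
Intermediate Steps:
F(x, s) = 1 + x
n(d) = d + d*(-1 - d) (n(d) = (1 + (-2 - d))*d + d = (-1 - d)*d + d = d*(-1 - d) + d = d + d*(-1 - d))
(408 + n(6*4))**2 = (408 - (6*4)**2)**2 = (408 - 1*24**2)**2 = (408 - 1*576)**2 = (408 - 576)**2 = (-168)**2 = 28224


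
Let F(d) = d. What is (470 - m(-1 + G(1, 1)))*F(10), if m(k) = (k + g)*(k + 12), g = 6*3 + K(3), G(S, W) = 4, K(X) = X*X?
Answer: 200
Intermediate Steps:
K(X) = X**2
g = 27 (g = 6*3 + 3**2 = 18 + 9 = 27)
m(k) = (12 + k)*(27 + k) (m(k) = (k + 27)*(k + 12) = (27 + k)*(12 + k) = (12 + k)*(27 + k))
(470 - m(-1 + G(1, 1)))*F(10) = (470 - (324 + (-1 + 4)**2 + 39*(-1 + 4)))*10 = (470 - (324 + 3**2 + 39*3))*10 = (470 - (324 + 9 + 117))*10 = (470 - 1*450)*10 = (470 - 450)*10 = 20*10 = 200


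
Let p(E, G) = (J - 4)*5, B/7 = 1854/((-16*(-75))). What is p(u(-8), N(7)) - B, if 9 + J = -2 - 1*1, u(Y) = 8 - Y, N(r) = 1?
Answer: -18163/200 ≈ -90.815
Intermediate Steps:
B = 2163/200 (B = 7*(1854/((-16*(-75)))) = 7*(1854/1200) = 7*(1854*(1/1200)) = 7*(309/200) = 2163/200 ≈ 10.815)
J = -12 (J = -9 + (-2 - 1*1) = -9 + (-2 - 1) = -9 - 3 = -12)
p(E, G) = -80 (p(E, G) = (-12 - 4)*5 = -16*5 = -80)
p(u(-8), N(7)) - B = -80 - 1*2163/200 = -80 - 2163/200 = -18163/200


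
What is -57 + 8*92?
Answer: 679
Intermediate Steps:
-57 + 8*92 = -57 + 736 = 679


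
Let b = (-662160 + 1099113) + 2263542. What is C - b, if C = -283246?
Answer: -2983741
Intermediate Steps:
b = 2700495 (b = 436953 + 2263542 = 2700495)
C - b = -283246 - 1*2700495 = -283246 - 2700495 = -2983741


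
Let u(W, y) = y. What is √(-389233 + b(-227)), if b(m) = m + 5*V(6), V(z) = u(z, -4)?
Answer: 2*I*√97370 ≈ 624.08*I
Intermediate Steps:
V(z) = -4
b(m) = -20 + m (b(m) = m + 5*(-4) = m - 20 = -20 + m)
√(-389233 + b(-227)) = √(-389233 + (-20 - 227)) = √(-389233 - 247) = √(-389480) = 2*I*√97370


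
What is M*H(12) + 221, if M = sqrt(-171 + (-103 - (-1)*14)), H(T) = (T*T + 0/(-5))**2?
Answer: 221 + 41472*I*sqrt(65) ≈ 221.0 + 3.3436e+5*I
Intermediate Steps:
H(T) = T**4 (H(T) = (T**2 + 0*(-1/5))**2 = (T**2 + 0)**2 = (T**2)**2 = T**4)
M = 2*I*sqrt(65) (M = sqrt(-171 + (-103 - 1*(-14))) = sqrt(-171 + (-103 + 14)) = sqrt(-171 - 89) = sqrt(-260) = 2*I*sqrt(65) ≈ 16.125*I)
M*H(12) + 221 = (2*I*sqrt(65))*12**4 + 221 = (2*I*sqrt(65))*20736 + 221 = 41472*I*sqrt(65) + 221 = 221 + 41472*I*sqrt(65)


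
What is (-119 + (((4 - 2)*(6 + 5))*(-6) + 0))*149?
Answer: -37399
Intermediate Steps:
(-119 + (((4 - 2)*(6 + 5))*(-6) + 0))*149 = (-119 + ((2*11)*(-6) + 0))*149 = (-119 + (22*(-6) + 0))*149 = (-119 + (-132 + 0))*149 = (-119 - 132)*149 = -251*149 = -37399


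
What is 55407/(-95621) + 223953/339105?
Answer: 875273026/10808519735 ≈ 0.080980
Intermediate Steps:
55407/(-95621) + 223953/339105 = 55407*(-1/95621) + 223953*(1/339105) = -55407/95621 + 74651/113035 = 875273026/10808519735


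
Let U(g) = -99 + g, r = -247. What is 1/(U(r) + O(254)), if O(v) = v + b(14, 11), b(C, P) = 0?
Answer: -1/92 ≈ -0.010870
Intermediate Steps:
O(v) = v (O(v) = v + 0 = v)
1/(U(r) + O(254)) = 1/((-99 - 247) + 254) = 1/(-346 + 254) = 1/(-92) = -1/92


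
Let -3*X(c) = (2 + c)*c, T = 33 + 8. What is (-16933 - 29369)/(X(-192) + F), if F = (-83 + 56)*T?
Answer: 46302/13267 ≈ 3.4900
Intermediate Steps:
T = 41
X(c) = -c*(2 + c)/3 (X(c) = -(2 + c)*c/3 = -c*(2 + c)/3)
F = -1107 (F = (-83 + 56)*41 = -27*41 = -1107)
(-16933 - 29369)/(X(-192) + F) = (-16933 - 29369)/(-1/3*(-192)*(2 - 192) - 1107) = -46302/(-1/3*(-192)*(-190) - 1107) = -46302/(-12160 - 1107) = -46302/(-13267) = -46302*(-1/13267) = 46302/13267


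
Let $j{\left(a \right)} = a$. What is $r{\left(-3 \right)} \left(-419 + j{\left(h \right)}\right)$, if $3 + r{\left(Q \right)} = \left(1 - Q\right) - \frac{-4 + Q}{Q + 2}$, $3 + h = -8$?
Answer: $2580$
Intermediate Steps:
$h = -11$ ($h = -3 - 8 = -11$)
$r{\left(Q \right)} = -2 - Q - \frac{-4 + Q}{2 + Q}$ ($r{\left(Q \right)} = -3 - \left(-1 + Q + \frac{-4 + Q}{Q + 2}\right) = -3 - \left(-1 + Q + \frac{-4 + Q}{2 + Q}\right) = -2 - Q - \frac{-4 + Q}{2 + Q}$)
$r{\left(-3 \right)} \left(-419 + j{\left(h \right)}\right) = \left(-1\right) \left(-3\right) \frac{1}{2 - 3} \left(5 - 3\right) \left(-419 - 11\right) = \left(-1\right) \left(-3\right) \frac{1}{-1} \cdot 2 \left(-430\right) = \left(-1\right) \left(-3\right) \left(-1\right) 2 \left(-430\right) = \left(-6\right) \left(-430\right) = 2580$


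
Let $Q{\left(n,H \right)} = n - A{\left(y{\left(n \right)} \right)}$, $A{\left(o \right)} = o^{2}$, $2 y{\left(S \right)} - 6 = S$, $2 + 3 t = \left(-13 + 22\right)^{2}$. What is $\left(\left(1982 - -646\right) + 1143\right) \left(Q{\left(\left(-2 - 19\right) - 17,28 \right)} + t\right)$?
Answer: $-1009371$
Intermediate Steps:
$t = \frac{79}{3}$ ($t = - \frac{2}{3} + \frac{\left(-13 + 22\right)^{2}}{3} = - \frac{2}{3} + \frac{9^{2}}{3} = - \frac{2}{3} + \frac{1}{3} \cdot 81 = - \frac{2}{3} + 27 = \frac{79}{3} \approx 26.333$)
$y{\left(S \right)} = 3 + \frac{S}{2}$
$Q{\left(n,H \right)} = n - \left(3 + \frac{n}{2}\right)^{2}$
$\left(\left(1982 - -646\right) + 1143\right) \left(Q{\left(\left(-2 - 19\right) - 17,28 \right)} + t\right) = \left(\left(1982 - -646\right) + 1143\right) \left(\left(\left(\left(-2 - 19\right) - 17\right) - \frac{\left(6 - 38\right)^{2}}{4}\right) + \frac{79}{3}\right) = \left(\left(1982 + 646\right) + 1143\right) \left(\left(\left(-21 - 17\right) - \frac{\left(6 - 38\right)^{2}}{4}\right) + \frac{79}{3}\right) = \left(2628 + 1143\right) \left(\left(-38 - \frac{\left(6 - 38\right)^{2}}{4}\right) + \frac{79}{3}\right) = 3771 \left(\left(-38 - \frac{\left(-32\right)^{2}}{4}\right) + \frac{79}{3}\right) = 3771 \left(\left(-38 - 256\right) + \frac{79}{3}\right) = 3771 \left(-294 + \frac{79}{3}\right) = 3771 \left(- \frac{803}{3}\right) = -1009371$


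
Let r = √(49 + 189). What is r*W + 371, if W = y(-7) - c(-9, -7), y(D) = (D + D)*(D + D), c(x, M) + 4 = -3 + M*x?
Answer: 371 + 140*√238 ≈ 2530.8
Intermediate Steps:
c(x, M) = -7 + M*x (c(x, M) = -4 + (-3 + M*x) = -7 + M*x)
y(D) = 4*D² (y(D) = (2*D)*(2*D) = 4*D²)
r = √238 ≈ 15.427
W = 140 (W = 4*(-7)² - (-7 - 7*(-9)) = 4*49 - (-7 + 63) = 196 - 1*56 = 196 - 56 = 140)
r*W + 371 = √238*140 + 371 = 140*√238 + 371 = 371 + 140*√238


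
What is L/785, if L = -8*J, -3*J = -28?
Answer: -224/2355 ≈ -0.095117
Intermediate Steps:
J = 28/3 (J = -⅓*(-28) = 28/3 ≈ 9.3333)
L = -224/3 (L = -8*28/3 = -224/3 ≈ -74.667)
L/785 = -224/3/785 = -224/3*1/785 = -224/2355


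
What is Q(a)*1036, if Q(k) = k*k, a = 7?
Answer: 50764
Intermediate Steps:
Q(k) = k**2
Q(a)*1036 = 7**2*1036 = 49*1036 = 50764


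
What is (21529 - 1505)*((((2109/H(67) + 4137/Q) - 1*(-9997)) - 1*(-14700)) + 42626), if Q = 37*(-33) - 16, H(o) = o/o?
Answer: 1719726137928/1237 ≈ 1.3902e+9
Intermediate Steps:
H(o) = 1
Q = -1237 (Q = -1221 - 16 = -1237)
(21529 - 1505)*((((2109/H(67) + 4137/Q) - 1*(-9997)) - 1*(-14700)) + 42626) = (21529 - 1505)*((((2109/1 + 4137/(-1237)) - 1*(-9997)) - 1*(-14700)) + 42626) = 20024*((((2109*1 + 4137*(-1/1237)) + 9997) + 14700) + 42626) = 20024*((((2109 - 4137/1237) + 9997) + 14700) + 42626) = 20024*(((2604696/1237 + 9997) + 14700) + 42626) = 20024*((14970985/1237 + 14700) + 42626) = 20024*(33154885/1237 + 42626) = 20024*(85883247/1237) = 1719726137928/1237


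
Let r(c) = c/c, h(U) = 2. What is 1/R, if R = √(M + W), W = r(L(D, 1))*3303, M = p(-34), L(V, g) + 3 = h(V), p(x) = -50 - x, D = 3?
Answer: √3287/3287 ≈ 0.017442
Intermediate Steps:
L(V, g) = -1 (L(V, g) = -3 + 2 = -1)
r(c) = 1
M = -16 (M = -50 - 1*(-34) = -50 + 34 = -16)
W = 3303 (W = 1*3303 = 3303)
R = √3287 (R = √(-16 + 3303) = √3287 ≈ 57.332)
1/R = 1/(√3287) = √3287/3287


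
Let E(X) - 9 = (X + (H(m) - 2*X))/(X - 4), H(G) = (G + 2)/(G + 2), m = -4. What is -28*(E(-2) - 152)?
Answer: 4018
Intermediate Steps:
H(G) = 1 (H(G) = (2 + G)/(2 + G) = 1)
E(X) = 9 + (1 - X)/(-4 + X) (E(X) = 9 + (X + (1 - 2*X))/(X - 4) = 9 + (1 - X)/(-4 + X))
-28*(E(-2) - 152) = -28*((-35 + 8*(-2))/(-4 - 2) - 152) = -28*((-35 - 16)/(-6) - 152) = -28*(-⅙*(-51) - 152) = -28*(17/2 - 152) = -28*(-287/2) = 4018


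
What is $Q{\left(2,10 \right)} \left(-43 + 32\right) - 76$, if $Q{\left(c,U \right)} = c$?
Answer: $-98$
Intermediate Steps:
$Q{\left(2,10 \right)} \left(-43 + 32\right) - 76 = 2 \left(-43 + 32\right) - 76 = 2 \left(-11\right) - 76 = -22 - 76 = -98$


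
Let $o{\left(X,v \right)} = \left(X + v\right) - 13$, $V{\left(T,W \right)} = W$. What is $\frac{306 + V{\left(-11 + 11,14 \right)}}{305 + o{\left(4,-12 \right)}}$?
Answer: $\frac{80}{71} \approx 1.1268$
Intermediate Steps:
$o{\left(X,v \right)} = -13 + X + v$
$\frac{306 + V{\left(-11 + 11,14 \right)}}{305 + o{\left(4,-12 \right)}} = \frac{306 + 14}{305 - 21} = \frac{320}{305 - 21} = \frac{320}{284} = 320 \cdot \frac{1}{284} = \frac{80}{71}$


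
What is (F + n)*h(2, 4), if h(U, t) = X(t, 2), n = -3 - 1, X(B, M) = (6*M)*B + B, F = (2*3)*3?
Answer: 728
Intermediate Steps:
F = 18 (F = 6*3 = 18)
X(B, M) = B + 6*B*M (X(B, M) = 6*B*M + B = B + 6*B*M)
n = -4
h(U, t) = 13*t (h(U, t) = t*(1 + 6*2) = t*(1 + 12) = t*13 = 13*t)
(F + n)*h(2, 4) = (18 - 4)*(13*4) = 14*52 = 728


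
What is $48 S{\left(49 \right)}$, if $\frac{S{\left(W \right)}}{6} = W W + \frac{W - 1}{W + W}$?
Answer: $\frac{33889824}{49} \approx 6.9163 \cdot 10^{5}$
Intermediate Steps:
$S{\left(W \right)} = 6 W^{2} + \frac{3 \left(-1 + W\right)}{W}$ ($S{\left(W \right)} = 6 \left(W W + \frac{W - 1}{W + W}\right) = 6 \left(W^{2} + \frac{-1 + W}{2 W}\right) = 6 W^{2} + \frac{3 \left(-1 + W\right)}{W}$)
$48 S{\left(49 \right)} = 48 \left(3 - \frac{3}{49} + 6 \cdot 49^{2}\right) = 48 \left(3 - \frac{3}{49} + 6 \cdot 2401\right) = 48 \left(3 - \frac{3}{49} + 14406\right) = 48 \cdot \frac{706038}{49} = \frac{33889824}{49}$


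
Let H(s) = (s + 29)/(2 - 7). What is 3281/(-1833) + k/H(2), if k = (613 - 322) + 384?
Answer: -6288086/56823 ≈ -110.66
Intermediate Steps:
k = 675 (k = 291 + 384 = 675)
H(s) = -29/5 - s/5 (H(s) = (29 + s)/(-5) = (29 + s)*(-⅕) = -29/5 - s/5)
3281/(-1833) + k/H(2) = 3281/(-1833) + 675/(-29/5 - ⅕*2) = 3281*(-1/1833) + 675/(-29/5 - ⅖) = -3281/1833 + 675/(-31/5) = -3281/1833 + 675*(-5/31) = -3281/1833 - 3375/31 = -6288086/56823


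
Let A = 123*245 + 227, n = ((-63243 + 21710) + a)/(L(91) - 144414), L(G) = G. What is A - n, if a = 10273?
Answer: 4381903666/144323 ≈ 30362.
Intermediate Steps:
n = 31260/144323 (n = ((-63243 + 21710) + 10273)/(91 - 144414) = (-41533 + 10273)/(-144323) = -31260*(-1/144323) = 31260/144323 ≈ 0.21660)
A = 30362 (A = 30135 + 227 = 30362)
A - n = 30362 - 1*31260/144323 = 30362 - 31260/144323 = 4381903666/144323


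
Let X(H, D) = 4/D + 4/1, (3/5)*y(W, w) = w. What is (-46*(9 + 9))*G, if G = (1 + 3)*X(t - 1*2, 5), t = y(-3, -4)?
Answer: -79488/5 ≈ -15898.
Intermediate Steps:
y(W, w) = 5*w/3
t = -20/3 (t = (5/3)*(-4) = -20/3 ≈ -6.6667)
X(H, D) = 4 + 4/D (X(H, D) = 4/D + 4*1 = 4/D + 4 = 4 + 4/D)
G = 96/5 (G = (1 + 3)*(4 + 4/5) = 4*(4 + 4*(⅕)) = 4*(4 + ⅘) = 4*(24/5) = 96/5 ≈ 19.200)
(-46*(9 + 9))*G = -46*(9 + 9)*(96/5) = -46*18*(96/5) = -828*96/5 = -79488/5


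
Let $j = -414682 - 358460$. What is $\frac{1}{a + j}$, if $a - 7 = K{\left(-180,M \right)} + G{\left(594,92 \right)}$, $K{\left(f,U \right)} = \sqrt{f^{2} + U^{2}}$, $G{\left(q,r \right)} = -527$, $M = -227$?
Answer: $- \frac{773662}{598552806315} - \frac{\sqrt{83929}}{598552806315} \approx -1.293 \cdot 10^{-6}$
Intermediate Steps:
$K{\left(f,U \right)} = \sqrt{U^{2} + f^{2}}$
$a = -520 + \sqrt{83929}$ ($a = 7 - \left(527 - \sqrt{\left(-227\right)^{2} + \left(-180\right)^{2}}\right) = 7 - \left(527 - \sqrt{51529 + 32400}\right) = 7 - \left(527 - \sqrt{83929}\right) = -520 + \sqrt{83929} \approx -230.29$)
$j = -773142$ ($j = -414682 - 358460 = -773142$)
$\frac{1}{a + j} = \frac{1}{\left(-520 + \sqrt{83929}\right) - 773142} = \frac{1}{-773662 + \sqrt{83929}}$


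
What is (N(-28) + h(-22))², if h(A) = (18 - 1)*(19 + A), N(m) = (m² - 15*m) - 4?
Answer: 1320201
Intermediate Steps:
N(m) = -4 + m² - 15*m
h(A) = 323 + 17*A (h(A) = 17*(19 + A) = 323 + 17*A)
(N(-28) + h(-22))² = ((-4 + (-28)² - 15*(-28)) + (323 + 17*(-22)))² = ((-4 + 784 + 420) + (323 - 374))² = (1200 - 51)² = 1149² = 1320201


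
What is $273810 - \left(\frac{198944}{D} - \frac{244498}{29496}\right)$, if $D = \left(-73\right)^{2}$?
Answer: $\frac{21517018149329}{78592092} \approx 2.7378 \cdot 10^{5}$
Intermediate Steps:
$D = 5329$
$273810 - \left(\frac{198944}{D} - \frac{244498}{29496}\right) = 273810 - \left(\frac{198944}{5329} - \frac{244498}{29496}\right) = 273810 - \left(198944 \cdot \frac{1}{5329} - \frac{122249}{14748}\right) = 273810 - \left(\frac{198944}{5329} - \frac{122249}{14748}\right) = 273810 - \frac{2282561191}{78592092} = \frac{21517018149329}{78592092}$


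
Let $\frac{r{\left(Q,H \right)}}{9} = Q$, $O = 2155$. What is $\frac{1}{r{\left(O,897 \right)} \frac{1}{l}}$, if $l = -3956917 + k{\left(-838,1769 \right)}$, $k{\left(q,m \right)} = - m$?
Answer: $- \frac{439854}{2155} \approx -204.11$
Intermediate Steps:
$r{\left(Q,H \right)} = 9 Q$
$l = -3958686$ ($l = -3956917 - 1769 = -3958686$)
$\frac{1}{r{\left(O,897 \right)} \frac{1}{l}} = \frac{1}{9 \cdot 2155 \frac{1}{-3958686}} = \frac{1}{19395 \left(- \frac{1}{3958686}\right)} = \frac{1}{- \frac{2155}{439854}} = - \frac{439854}{2155}$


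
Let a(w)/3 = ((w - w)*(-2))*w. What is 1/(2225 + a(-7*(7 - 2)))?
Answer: 1/2225 ≈ 0.00044944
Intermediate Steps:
a(w) = 0 (a(w) = 3*(((w - w)*(-2))*w) = 3*((0*(-2))*w) = 3*(0*w) = 3*0 = 0)
1/(2225 + a(-7*(7 - 2))) = 1/(2225 + 0) = 1/2225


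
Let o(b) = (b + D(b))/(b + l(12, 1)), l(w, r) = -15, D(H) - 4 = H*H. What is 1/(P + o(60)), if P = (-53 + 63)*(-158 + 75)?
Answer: -45/33686 ≈ -0.0013359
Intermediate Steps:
D(H) = 4 + H² (D(H) = 4 + H*H = 4 + H²)
P = -830 (P = 10*(-83) = -830)
o(b) = (4 + b + b²)/(-15 + b) (o(b) = (b + (4 + b²))/(b - 15) = (4 + b + b²)/(-15 + b))
1/(P + o(60)) = 1/(-830 + (4 + 60 + 60²)/(-15 + 60)) = 1/(-830 + (4 + 60 + 3600)/45) = 1/(-830 + (1/45)*3664) = 1/(-830 + 3664/45) = 1/(-33686/45) = -45/33686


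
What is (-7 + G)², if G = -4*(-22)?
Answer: 6561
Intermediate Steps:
G = 88
(-7 + G)² = (-7 + 88)² = 81² = 6561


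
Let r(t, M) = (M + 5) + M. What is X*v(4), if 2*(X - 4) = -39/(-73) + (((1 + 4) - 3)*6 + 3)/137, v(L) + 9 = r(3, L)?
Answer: 172892/10001 ≈ 17.287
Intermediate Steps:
r(t, M) = 5 + 2*M (r(t, M) = (5 + M) + M = 5 + 2*M)
v(L) = -4 + 2*L (v(L) = -9 + (5 + 2*L) = -4 + 2*L)
X = 43223/10001 (X = 4 + (-39/(-73) + (((1 + 4) - 3)*6 + 3)/137)/2 = 4 + (-39*(-1/73) + ((5 - 3)*6 + 3)*(1/137))/2 = 4 + (39/73 + (2*6 + 3)*(1/137))/2 = 4 + (39/73 + (12 + 3)*(1/137))/2 = 4 + (39/73 + 15*(1/137))/2 = 4 + (39/73 + 15/137)/2 = 4 + (1/2)*(6438/10001) = 4 + 3219/10001 = 43223/10001 ≈ 4.3219)
X*v(4) = 43223*(-4 + 2*4)/10001 = 43223*(-4 + 8)/10001 = (43223/10001)*4 = 172892/10001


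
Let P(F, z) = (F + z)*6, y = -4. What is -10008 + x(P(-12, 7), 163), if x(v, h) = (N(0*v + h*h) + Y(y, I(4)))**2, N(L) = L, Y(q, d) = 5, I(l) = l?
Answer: 706167468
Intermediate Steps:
P(F, z) = 6*F + 6*z
x(v, h) = (5 + h**2)**2 (x(v, h) = ((0*v + h*h) + 5)**2 = ((0 + h**2) + 5)**2 = (h**2 + 5)**2 = (5 + h**2)**2)
-10008 + x(P(-12, 7), 163) = -10008 + (5 + 163**2)**2 = -10008 + (5 + 26569)**2 = -10008 + 26574**2 = -10008 + 706177476 = 706167468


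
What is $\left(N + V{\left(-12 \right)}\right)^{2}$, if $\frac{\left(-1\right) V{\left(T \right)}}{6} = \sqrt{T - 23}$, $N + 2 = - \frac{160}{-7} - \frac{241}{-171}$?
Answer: $\frac{\left(26653 - 7182 i \sqrt{35}\right)^{2}}{1432809} \approx -764.2 - 1580.8 i$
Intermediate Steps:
$N = \frac{26653}{1197}$ ($N = -2 - \left(- \frac{241}{171} - \frac{160}{7}\right) = -2 - - \frac{29047}{1197} = -2 + \left(\frac{160}{7} + \frac{241}{171}\right) = -2 + \frac{29047}{1197} = \frac{26653}{1197} \approx 22.267$)
$V{\left(T \right)} = - 6 \sqrt{-23 + T}$ ($V{\left(T \right)} = - 6 \sqrt{T - 23} = - 6 \sqrt{-23 + T}$)
$\left(N + V{\left(-12 \right)}\right)^{2} = \left(\frac{26653}{1197} - 6 \sqrt{-23 - 12}\right)^{2} = \left(\frac{26653}{1197} - 6 \sqrt{-35}\right)^{2} = \left(\frac{26653}{1197} - 6 i \sqrt{35}\right)^{2}$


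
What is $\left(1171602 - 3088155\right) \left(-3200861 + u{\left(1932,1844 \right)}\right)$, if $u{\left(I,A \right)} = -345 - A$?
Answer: $6138815086650$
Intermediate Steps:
$\left(1171602 - 3088155\right) \left(-3200861 + u{\left(1932,1844 \right)}\right) = \left(1171602 - 3088155\right) \left(-3200861 - 2189\right) = - 1916553 \left(-3200861 - 2189\right) = \left(-1916553\right) \left(-3203050\right) = 6138815086650$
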